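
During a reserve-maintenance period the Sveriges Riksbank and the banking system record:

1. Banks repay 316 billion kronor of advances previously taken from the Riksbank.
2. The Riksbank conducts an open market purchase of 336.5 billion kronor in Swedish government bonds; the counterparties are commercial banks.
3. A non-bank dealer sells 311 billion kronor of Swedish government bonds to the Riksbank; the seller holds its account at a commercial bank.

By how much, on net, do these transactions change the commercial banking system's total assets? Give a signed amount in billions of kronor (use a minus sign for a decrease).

-5 billion

Discount-window repayment 316 billion kronor: bank balance sheets shrink → −316B.
OMO purchase (from banks) 336.5 billion kronor: just an asset swap on bank balance sheets → 0.
Asset purchase (from non-banks) 311 billion kronor: bank balance sheets expand → +311B.
Net: −316 + 0 + 311 = -5 billion.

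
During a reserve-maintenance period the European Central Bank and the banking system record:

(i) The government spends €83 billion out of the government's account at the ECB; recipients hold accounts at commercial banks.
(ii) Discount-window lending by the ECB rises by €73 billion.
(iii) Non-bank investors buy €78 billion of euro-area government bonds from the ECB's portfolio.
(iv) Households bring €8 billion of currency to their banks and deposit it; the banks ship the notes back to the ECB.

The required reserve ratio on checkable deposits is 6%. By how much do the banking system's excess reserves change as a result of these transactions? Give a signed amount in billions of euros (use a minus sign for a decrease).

+€85.22 billion

Government spending €83 billion: reserves +€83B, deposits +€83B.
Discount-window loan €73 billion: reserves +€73B, deposits 0.
Asset sale (to non-banks) €78 billion: reserves −€78B, deposits −€78B.
Currency deposit €8 billion: reserves +€8B, deposits +€8B.
Totals: Δreserves = +€86B, Δdeposits = +€13B.
Δrequired reserves = 6% × +€13B = +€0.78B.
Δexcess reserves = Δreserves − Δrequired = +€86B − (+€0.78B) = +€85.22 billion.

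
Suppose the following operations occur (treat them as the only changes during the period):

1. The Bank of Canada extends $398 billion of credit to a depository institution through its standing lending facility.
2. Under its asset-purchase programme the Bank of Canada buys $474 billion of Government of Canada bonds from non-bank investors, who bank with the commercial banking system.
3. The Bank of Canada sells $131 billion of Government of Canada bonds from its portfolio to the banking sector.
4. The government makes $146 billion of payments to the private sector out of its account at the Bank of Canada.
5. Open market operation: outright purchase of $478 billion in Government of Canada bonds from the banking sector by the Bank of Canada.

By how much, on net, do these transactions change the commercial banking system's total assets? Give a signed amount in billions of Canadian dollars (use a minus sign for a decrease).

+$1018 billion

Discount-window loan $398 billion: bank balance sheets expand → +$398B.
Asset purchase (from non-banks) $474 billion: bank balance sheets expand → +$474B.
OMO sale (to banks) $131 billion: just an asset swap on bank balance sheets → 0.
Government spending $146 billion: bank balance sheets expand → +$146B.
OMO purchase (from banks) $478 billion: just an asset swap on bank balance sheets → 0.
Net: 398 + 474 + 0 + 146 + 0 = +$1018 billion.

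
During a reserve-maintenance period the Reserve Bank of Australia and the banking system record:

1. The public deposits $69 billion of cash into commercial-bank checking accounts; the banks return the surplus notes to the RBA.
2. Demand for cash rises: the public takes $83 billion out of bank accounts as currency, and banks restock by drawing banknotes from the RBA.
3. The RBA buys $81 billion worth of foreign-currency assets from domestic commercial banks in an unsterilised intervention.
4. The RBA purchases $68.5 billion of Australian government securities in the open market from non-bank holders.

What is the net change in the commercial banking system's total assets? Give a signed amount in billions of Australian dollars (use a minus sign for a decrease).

RBA balance sheet:
  Assets:      Securities +$68.5B, Foreign assets +$81B
  Liabilities: Bank reserves +$135.5B, Currency in circulation +$14B
Commercial banking system:
  Assets:      Reserves at CB +$135.5B, Foreign assets −$81B
  Liabilities: Checkable deposits +$54.5B
Change in total bank assets = +$54.5 billion.

+$54.5 billion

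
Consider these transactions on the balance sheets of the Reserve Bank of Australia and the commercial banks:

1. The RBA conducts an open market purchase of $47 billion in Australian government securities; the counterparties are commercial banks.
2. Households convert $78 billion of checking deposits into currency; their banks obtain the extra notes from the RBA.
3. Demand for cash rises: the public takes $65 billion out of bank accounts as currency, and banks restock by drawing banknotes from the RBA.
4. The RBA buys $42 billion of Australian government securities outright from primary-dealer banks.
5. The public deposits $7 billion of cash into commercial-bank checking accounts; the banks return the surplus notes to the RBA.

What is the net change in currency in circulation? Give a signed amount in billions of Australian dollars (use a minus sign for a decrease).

OMO purchase (from banks) $47 billion: no currency enters or leaves circulation → 0.
Currency withdrawal $78 billion: notes leave the central bank → +$78B.
Currency withdrawal $65 billion: notes leave the central bank → +$65B.
OMO purchase (from banks) $42 billion: no currency enters or leaves circulation → 0.
Currency deposit $7 billion: notes return to the central bank → −$7B.
Net: 0 + 78 + 65 + 0 − 7 = +$136 billion.

+$136 billion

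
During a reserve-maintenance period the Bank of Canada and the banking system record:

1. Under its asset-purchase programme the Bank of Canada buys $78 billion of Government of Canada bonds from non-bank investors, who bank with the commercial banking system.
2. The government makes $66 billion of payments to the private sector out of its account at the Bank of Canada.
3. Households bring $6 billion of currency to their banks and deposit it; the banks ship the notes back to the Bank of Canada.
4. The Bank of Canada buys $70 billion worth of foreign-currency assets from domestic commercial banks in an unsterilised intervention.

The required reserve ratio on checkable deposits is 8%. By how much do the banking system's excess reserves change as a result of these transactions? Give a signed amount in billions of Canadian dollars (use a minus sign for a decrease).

Asset purchase (from non-banks) $78 billion: reserves +$78B, deposits +$78B.
Government spending $66 billion: reserves +$66B, deposits +$66B.
Currency deposit $6 billion: reserves +$6B, deposits +$6B.
FX purchase $70 billion: reserves +$70B, deposits 0.
Totals: Δreserves = +$220B, Δdeposits = +$150B.
Δrequired reserves = 8% × +$150B = +$12B.
Δexcess reserves = Δreserves − Δrequired = +$220B − (+$12B) = +$208 billion.

+$208 billion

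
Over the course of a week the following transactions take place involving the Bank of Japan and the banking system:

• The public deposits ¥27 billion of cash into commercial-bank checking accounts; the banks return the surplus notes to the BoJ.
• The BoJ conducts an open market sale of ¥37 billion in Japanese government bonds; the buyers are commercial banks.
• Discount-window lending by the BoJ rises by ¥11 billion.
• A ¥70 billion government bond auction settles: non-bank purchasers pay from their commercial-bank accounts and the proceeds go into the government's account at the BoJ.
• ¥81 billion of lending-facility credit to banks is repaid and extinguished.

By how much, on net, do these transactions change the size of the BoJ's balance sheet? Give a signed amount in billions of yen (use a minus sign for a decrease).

Currency deposit ¥27 billion: only the composition of liabilities changes → 0.
OMO sale (to banks) ¥37 billion: a BoJ asset is shed → −¥37B.
Discount-window loan ¥11 billion: a BoJ asset is acquired → +¥11B.
Government account inflow ¥70 billion: only the composition of liabilities changes → 0.
Discount-window repayment ¥81 billion: a BoJ asset is shed → −¥81B.
Net: 0 − 37 + 11 + 0 − 81 = -¥107 billion.

-¥107 billion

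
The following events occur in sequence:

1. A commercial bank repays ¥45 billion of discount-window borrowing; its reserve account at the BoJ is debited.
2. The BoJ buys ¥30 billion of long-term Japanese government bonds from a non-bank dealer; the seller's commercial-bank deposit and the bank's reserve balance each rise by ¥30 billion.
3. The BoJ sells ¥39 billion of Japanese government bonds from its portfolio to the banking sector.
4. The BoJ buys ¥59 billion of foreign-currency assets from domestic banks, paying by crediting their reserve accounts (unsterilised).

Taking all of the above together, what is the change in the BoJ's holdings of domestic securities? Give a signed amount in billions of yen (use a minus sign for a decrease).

Discount-window repayment ¥45 billion: the BoJ's securities portfolio is untouched → 0.
Asset purchase (from non-banks) ¥30 billion: securities added to the BoJ's portfolio → +¥30B.
OMO sale (to banks) ¥39 billion: securities removed from the BoJ's portfolio → −¥39B.
FX purchase ¥59 billion: the BoJ's securities portfolio is untouched → 0.
Net: 0 + 30 − 39 + 0 = -¥9 billion.

-¥9 billion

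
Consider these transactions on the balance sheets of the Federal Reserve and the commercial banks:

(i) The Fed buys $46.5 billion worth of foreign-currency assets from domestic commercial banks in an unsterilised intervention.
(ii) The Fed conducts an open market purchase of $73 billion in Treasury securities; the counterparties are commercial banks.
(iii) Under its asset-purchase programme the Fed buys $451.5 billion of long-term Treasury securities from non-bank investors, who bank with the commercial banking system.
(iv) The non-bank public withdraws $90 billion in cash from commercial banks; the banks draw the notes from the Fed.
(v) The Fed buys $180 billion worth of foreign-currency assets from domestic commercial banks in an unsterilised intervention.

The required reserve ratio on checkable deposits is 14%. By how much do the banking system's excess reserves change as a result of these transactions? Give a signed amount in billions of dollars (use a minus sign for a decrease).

+$610.39 billion

FX purchase $46.5 billion: reserves +$46.5B, deposits 0.
OMO purchase (from banks) $73 billion: reserves +$73B, deposits 0.
Asset purchase (from non-banks) $451.5 billion: reserves +$451.5B, deposits +$451.5B.
Currency withdrawal $90 billion: reserves −$90B, deposits −$90B.
FX purchase $180 billion: reserves +$180B, deposits 0.
Totals: Δreserves = +$661B, Δdeposits = +$361.5B.
Δrequired reserves = 14% × +$361.5B = +$50.61B.
Δexcess reserves = Δreserves − Δrequired = +$661B − (+$50.61B) = +$610.39 billion.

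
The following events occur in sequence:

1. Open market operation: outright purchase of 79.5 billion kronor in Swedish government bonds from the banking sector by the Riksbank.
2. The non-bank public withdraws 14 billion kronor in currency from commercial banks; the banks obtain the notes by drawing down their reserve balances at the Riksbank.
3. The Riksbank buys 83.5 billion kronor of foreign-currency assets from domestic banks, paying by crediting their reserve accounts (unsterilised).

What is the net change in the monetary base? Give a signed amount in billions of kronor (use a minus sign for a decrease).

OMO purchase (from banks) 79.5 billion kronor: Riksbank balance sheet expands → +79.5B.
Currency withdrawal 14 billion kronor: just a shift between currency and reserves — both are base money → 0.
FX purchase 83.5 billion kronor: Riksbank balance sheet expands → +83.5B.
Net: 79.5 + 0 + 83.5 = +163 billion.

+163 billion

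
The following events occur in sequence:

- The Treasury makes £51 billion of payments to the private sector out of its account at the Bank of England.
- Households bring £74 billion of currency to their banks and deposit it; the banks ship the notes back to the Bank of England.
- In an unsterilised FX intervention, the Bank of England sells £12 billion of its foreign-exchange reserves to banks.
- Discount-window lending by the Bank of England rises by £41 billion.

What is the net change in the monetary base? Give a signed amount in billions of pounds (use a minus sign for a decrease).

Government spending £51 billion: a non-base liability converts back to reserves → +£51B.
Currency deposit £74 billion: just a shift between currency and reserves — both are base money → 0.
FX sale £12 billion: Bank of England balance sheet contracts → −£12B.
Discount-window loan £41 billion: Bank of England balance sheet expands → +£41B.
Net: 51 + 0 − 12 + 41 = +£80 billion.

+£80 billion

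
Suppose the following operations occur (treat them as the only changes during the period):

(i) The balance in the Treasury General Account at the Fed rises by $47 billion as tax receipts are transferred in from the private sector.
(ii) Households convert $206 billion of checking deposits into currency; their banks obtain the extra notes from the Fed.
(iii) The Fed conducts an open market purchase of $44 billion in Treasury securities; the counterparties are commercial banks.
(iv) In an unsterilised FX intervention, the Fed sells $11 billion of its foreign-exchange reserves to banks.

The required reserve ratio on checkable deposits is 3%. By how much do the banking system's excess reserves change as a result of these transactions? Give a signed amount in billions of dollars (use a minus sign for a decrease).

-$212.41 billion

Government account inflow $47 billion: reserves −$47B, deposits −$47B.
Currency withdrawal $206 billion: reserves −$206B, deposits −$206B.
OMO purchase (from banks) $44 billion: reserves +$44B, deposits 0.
FX sale $11 billion: reserves −$11B, deposits 0.
Totals: Δreserves = −$220B, Δdeposits = −$253B.
Δrequired reserves = 3% × −$253B = −$7.59B.
Δexcess reserves = Δreserves − Δrequired = −$220B − (−$7.59B) = -$212.41 billion.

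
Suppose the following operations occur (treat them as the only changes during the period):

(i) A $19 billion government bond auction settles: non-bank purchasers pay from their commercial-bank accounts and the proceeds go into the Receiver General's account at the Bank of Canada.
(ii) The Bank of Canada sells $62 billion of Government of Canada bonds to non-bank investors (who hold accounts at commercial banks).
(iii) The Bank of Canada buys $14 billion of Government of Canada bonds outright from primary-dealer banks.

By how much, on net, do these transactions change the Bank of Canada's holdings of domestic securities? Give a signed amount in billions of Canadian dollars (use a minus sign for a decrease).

Bank of Canada balance sheet:
  Assets:      Securities −$48B
  Liabilities: Bank reserves −$67B, Government deposits +$19B
So the change in the Bank of Canada's holdings of domestic securities is -$48 billion.

-$48 billion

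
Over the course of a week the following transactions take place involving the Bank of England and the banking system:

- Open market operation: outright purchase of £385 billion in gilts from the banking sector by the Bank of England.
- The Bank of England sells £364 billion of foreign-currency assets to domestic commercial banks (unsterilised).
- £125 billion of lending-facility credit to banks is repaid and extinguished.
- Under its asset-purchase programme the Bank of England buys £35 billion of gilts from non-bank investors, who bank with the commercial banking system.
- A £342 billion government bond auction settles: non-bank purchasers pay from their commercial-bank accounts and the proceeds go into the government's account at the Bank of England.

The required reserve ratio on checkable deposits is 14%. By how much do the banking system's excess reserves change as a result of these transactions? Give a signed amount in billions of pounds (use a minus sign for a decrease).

OMO purchase (from banks) £385 billion: reserves +£385B, deposits 0.
FX sale £364 billion: reserves −£364B, deposits 0.
Discount-window repayment £125 billion: reserves −£125B, deposits 0.
Asset purchase (from non-banks) £35 billion: reserves +£35B, deposits +£35B.
Government account inflow £342 billion: reserves −£342B, deposits −£342B.
Totals: Δreserves = −£411B, Δdeposits = −£307B.
Δrequired reserves = 14% × −£307B = −£42.98B.
Δexcess reserves = Δreserves − Δrequired = −£411B − (−£42.98B) = -£368.02 billion.

-£368.02 billion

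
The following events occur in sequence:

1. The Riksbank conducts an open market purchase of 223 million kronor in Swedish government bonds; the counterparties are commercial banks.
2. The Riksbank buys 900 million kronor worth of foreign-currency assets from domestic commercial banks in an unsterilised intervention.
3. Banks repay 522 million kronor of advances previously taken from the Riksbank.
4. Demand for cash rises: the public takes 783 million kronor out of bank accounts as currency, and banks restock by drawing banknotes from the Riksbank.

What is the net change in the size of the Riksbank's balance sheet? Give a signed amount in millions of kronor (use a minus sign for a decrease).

+601 million

OMO purchase (from banks) 223 million kronor: a Riksbank asset is acquired → +223M.
FX purchase 900 million kronor: a Riksbank asset is acquired → +900M.
Discount-window repayment 522 million kronor: a Riksbank asset is shed → −522M.
Currency withdrawal 783 million kronor: only the composition of liabilities changes → 0.
Net: 223 + 900 − 522 + 0 = +601 million.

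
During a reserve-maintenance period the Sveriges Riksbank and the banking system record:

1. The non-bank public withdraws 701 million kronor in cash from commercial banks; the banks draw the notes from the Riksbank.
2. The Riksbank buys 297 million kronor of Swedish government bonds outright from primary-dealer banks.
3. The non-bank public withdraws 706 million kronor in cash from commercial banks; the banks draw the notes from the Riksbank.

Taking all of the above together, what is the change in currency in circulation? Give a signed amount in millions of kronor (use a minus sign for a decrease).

Riksbank balance sheet:
  Assets:      Securities +297M
  Liabilities: Bank reserves −1110M, Currency in circulation +1407M
So the change in currency in circulation is +1407 million.

+1407 million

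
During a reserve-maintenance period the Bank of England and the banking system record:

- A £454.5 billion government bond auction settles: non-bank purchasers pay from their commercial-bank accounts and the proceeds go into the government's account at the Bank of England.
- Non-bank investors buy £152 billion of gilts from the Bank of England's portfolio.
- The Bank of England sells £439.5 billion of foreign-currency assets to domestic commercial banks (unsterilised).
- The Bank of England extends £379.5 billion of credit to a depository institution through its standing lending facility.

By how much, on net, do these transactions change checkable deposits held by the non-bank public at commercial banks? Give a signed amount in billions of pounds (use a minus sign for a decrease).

Government account inflow £454.5 billion: non-bank counterparties' bank balances fall → −£454.5B.
Asset sale (to non-banks) £152 billion: non-bank counterparties' bank balances fall → −£152B.
FX sale £439.5 billion: the counterparty is a bank, so public deposits are unchanged → 0.
Discount-window loan £379.5 billion: the counterparty is a bank, so public deposits are unchanged → 0.
Net: −454.5 − 152 + 0 + 0 = -£606.5 billion.

-£606.5 billion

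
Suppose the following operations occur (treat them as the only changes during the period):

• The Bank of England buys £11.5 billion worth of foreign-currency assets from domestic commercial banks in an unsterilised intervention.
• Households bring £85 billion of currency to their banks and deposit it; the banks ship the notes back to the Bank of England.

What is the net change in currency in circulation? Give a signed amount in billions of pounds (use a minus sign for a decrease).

FX purchase £11.5 billion: no currency enters or leaves circulation → 0.
Currency deposit £85 billion: notes return to the central bank → −£85B.
Net: 0 − 85 = -£85 billion.

-£85 billion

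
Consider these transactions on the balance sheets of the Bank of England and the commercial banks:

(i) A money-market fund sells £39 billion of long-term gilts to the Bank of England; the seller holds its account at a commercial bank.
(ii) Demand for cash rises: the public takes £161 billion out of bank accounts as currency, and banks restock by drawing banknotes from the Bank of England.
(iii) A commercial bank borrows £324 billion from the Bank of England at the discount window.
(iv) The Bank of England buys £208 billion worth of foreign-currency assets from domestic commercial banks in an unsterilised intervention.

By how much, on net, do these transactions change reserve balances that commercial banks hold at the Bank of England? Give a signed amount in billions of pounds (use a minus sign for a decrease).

+£410 billion

Bank of England balance sheet:
  Assets:      Securities +£39B, Loans to banks +£324B, Foreign assets +£208B
  Liabilities: Bank reserves +£410B, Currency in circulation +£161B
So the change in reserve balances that commercial banks hold at the Bank of England is +£410 billion.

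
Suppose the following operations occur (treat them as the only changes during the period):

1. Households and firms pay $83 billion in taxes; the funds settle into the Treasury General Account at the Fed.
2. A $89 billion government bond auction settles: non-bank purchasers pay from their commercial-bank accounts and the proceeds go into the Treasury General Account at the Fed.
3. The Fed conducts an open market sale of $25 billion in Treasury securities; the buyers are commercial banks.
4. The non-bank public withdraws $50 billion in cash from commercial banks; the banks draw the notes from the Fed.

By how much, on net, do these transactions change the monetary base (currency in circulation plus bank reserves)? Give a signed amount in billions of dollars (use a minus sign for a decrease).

-$197 billion

Government account inflow $83 billion: reserves shift to a non-base liability → −$83B.
Government account inflow $89 billion: reserves shift to a non-base liability → −$89B.
OMO sale (to banks) $25 billion: Fed balance sheet contracts → −$25B.
Currency withdrawal $50 billion: just a shift between currency and reserves — both are base money → 0.
Net: −83 − 89 − 25 + 0 = -$197 billion.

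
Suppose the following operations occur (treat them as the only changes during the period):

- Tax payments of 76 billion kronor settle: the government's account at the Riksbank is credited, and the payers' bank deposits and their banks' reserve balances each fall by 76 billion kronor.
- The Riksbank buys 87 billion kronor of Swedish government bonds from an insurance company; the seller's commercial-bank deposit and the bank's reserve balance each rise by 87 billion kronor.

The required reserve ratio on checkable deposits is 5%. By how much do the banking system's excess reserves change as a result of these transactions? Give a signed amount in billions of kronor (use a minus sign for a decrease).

+10.45 billion

Government account inflow 76 billion kronor: reserves −76B, deposits −76B.
Asset purchase (from non-banks) 87 billion kronor: reserves +87B, deposits +87B.
Totals: Δreserves = +11B, Δdeposits = +11B.
Δrequired reserves = 5% × +11B = +0.55B.
Δexcess reserves = Δreserves − Δrequired = +11B − (+0.55B) = +10.45 billion.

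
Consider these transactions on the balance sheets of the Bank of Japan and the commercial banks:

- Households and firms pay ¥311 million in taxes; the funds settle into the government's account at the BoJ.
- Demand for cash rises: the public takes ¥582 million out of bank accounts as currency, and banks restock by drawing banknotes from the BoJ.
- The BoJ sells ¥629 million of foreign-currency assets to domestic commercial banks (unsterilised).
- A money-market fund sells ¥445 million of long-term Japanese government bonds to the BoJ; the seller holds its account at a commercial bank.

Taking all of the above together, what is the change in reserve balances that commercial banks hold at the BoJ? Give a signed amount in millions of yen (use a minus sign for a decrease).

Government account inflow ¥311 million: funds move from bank reserves into the government account → −¥311M.
Currency withdrawal ¥582 million: banks swap reserves for currency → −¥582M.
FX sale ¥629 million: the buying banks pay out of their reserve balances → −¥629M.
Asset purchase (from non-banks) ¥445 million: the BoJ pays by crediting reserve accounts → +¥445M.
Net: −311 − 582 − 629 + 445 = -¥1077 million.

-¥1077 million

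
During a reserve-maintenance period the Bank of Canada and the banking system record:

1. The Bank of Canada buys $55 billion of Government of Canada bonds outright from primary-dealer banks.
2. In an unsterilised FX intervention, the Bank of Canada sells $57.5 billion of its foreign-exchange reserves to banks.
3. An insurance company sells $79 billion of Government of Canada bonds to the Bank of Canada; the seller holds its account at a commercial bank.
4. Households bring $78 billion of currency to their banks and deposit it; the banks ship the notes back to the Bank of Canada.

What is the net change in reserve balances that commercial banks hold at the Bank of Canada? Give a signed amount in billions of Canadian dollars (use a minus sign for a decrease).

Bank of Canada balance sheet:
  Assets:      Securities +$134B, Foreign assets −$57.5B
  Liabilities: Bank reserves +$154.5B, Currency in circulation −$78B
So the change in reserve balances that commercial banks hold at the Bank of Canada is +$154.5 billion.

+$154.5 billion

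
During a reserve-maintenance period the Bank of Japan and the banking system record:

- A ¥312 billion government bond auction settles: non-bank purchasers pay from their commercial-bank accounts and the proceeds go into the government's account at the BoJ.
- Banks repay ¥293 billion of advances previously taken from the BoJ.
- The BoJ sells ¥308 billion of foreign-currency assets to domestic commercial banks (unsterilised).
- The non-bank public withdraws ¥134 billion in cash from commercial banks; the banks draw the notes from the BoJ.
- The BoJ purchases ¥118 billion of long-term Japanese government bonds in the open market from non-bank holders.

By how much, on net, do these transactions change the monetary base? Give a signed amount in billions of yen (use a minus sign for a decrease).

-¥795 billion

Government account inflow ¥312 billion: reserves shift to a non-base liability → −¥312B.
Discount-window repayment ¥293 billion: BoJ balance sheet contracts → −¥293B.
FX sale ¥308 billion: BoJ balance sheet contracts → −¥308B.
Currency withdrawal ¥134 billion: just a shift between currency and reserves — both are base money → 0.
Asset purchase (from non-banks) ¥118 billion: BoJ balance sheet expands → +¥118B.
Net: −312 − 293 − 308 + 0 + 118 = -¥795 billion.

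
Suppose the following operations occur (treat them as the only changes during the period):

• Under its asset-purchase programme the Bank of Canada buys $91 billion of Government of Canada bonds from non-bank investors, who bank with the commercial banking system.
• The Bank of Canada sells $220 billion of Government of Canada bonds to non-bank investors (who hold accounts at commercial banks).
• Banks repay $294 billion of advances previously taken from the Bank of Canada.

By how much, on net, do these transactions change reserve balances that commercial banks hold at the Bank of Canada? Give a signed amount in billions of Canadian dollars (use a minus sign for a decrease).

Asset purchase (from non-banks) $91 billion: the Bank of Canada pays by crediting reserve accounts → +$91B.
Asset sale (to non-banks) $220 billion: the non-bank buyers' banks settle from reserves → −$220B.
Discount-window repayment $294 billion: repayment is debited from reserves → −$294B.
Net: 91 − 220 − 294 = -$423 billion.

-$423 billion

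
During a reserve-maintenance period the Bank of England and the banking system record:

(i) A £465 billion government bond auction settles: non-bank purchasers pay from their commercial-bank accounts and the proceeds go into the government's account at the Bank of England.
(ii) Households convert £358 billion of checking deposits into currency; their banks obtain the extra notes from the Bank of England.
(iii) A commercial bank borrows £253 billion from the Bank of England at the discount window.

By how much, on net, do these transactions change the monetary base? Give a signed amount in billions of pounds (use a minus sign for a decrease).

-£212 billion

Bank of England balance sheet:
  Assets:      Loans to banks +£253B
  Liabilities: Bank reserves −£570B, Currency in circulation +£358B, Government deposits +£465B
Monetary base = currency + reserves: +£358B + (−£570B) = -£212 billion.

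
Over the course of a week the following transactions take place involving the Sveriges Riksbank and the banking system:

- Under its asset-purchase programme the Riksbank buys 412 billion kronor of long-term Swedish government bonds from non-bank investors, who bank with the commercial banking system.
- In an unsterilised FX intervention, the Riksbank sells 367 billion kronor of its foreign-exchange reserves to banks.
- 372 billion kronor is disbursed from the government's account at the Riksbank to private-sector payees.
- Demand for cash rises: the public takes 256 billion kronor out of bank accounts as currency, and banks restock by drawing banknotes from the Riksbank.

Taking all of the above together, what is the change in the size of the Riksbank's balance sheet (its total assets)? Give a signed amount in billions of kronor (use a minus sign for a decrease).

+45 billion

Riksbank balance sheet:
  Assets:      Securities +412B, Foreign assets −367B
  Liabilities: Bank reserves +161B, Currency in circulation +256B, Government deposits −372B
Change in total Riksbank assets = +45 billion.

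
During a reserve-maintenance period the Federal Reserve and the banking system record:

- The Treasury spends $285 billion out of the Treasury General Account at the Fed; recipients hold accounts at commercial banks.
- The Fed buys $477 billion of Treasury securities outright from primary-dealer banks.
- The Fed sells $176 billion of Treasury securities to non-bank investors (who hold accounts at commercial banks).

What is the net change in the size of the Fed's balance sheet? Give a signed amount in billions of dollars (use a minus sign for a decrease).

+$301 billion

Fed balance sheet:
  Assets:      Securities +$301B
  Liabilities: Bank reserves +$586B, Government deposits −$285B
Commercial banking system:
  Assets:      Reserves at CB +$586B, Securities −$477B
  Liabilities: Checkable deposits +$109B
Change in total Fed assets = +$301 billion.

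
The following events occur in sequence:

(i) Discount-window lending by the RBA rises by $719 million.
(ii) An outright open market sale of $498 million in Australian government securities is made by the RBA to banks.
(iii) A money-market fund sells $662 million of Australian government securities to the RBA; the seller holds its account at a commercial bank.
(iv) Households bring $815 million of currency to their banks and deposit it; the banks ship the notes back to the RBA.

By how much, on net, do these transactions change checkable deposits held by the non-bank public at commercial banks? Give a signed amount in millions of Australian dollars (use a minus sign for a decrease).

+$1477 million

Discount-window loan $719 million: the counterparty is a bank, so public deposits are unchanged → 0.
OMO sale (to banks) $498 million: the counterparty is a bank, so public deposits are unchanged → 0.
Asset purchase (from non-banks) $662 million: non-bank counterparties' bank balances rise → +$662M.
Currency deposit $815 million: non-bank counterparties' bank balances rise → +$815M.
Net: 0 + 0 + 662 + 815 = +$1477 million.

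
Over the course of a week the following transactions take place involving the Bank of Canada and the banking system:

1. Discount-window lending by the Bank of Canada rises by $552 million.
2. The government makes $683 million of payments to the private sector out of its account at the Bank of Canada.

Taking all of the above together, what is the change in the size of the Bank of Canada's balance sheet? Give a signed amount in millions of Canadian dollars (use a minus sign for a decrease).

Discount-window loan $552 million: a Bank of Canada asset is acquired → +$552M.
Government spending $683 million: only the composition of liabilities changes → 0.
Net: 552 + 0 = +$552 million.

+$552 million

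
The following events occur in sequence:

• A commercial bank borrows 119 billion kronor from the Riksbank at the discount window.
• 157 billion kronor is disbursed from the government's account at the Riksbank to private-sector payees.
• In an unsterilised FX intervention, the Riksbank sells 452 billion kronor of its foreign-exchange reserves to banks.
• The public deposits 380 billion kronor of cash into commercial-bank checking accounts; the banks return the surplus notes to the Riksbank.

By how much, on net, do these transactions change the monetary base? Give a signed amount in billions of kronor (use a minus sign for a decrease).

Discount-window loan 119 billion kronor: Riksbank balance sheet expands → +119B.
Government spending 157 billion kronor: a non-base liability converts back to reserves → +157B.
FX sale 452 billion kronor: Riksbank balance sheet contracts → −452B.
Currency deposit 380 billion kronor: just a shift between currency and reserves — both are base money → 0.
Net: 119 + 157 − 452 + 0 = -176 billion.

-176 billion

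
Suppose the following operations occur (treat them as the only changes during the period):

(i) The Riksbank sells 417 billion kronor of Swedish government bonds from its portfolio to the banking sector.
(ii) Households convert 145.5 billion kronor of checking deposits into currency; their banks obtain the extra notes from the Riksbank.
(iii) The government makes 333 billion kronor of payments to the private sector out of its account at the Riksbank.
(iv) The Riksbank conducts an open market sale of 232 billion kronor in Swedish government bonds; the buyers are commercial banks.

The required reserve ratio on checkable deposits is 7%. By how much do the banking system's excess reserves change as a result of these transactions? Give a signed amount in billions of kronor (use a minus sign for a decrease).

-474.625 billion

OMO sale (to banks) 417 billion kronor: reserves −417B, deposits 0.
Currency withdrawal 145.5 billion kronor: reserves −145.5B, deposits −145.5B.
Government spending 333 billion kronor: reserves +333B, deposits +333B.
OMO sale (to banks) 232 billion kronor: reserves −232B, deposits 0.
Totals: Δreserves = −461.5B, Δdeposits = +187.5B.
Δrequired reserves = 7% × +187.5B = +13.125B.
Δexcess reserves = Δreserves − Δrequired = −461.5B − (+13.125B) = -474.625 billion.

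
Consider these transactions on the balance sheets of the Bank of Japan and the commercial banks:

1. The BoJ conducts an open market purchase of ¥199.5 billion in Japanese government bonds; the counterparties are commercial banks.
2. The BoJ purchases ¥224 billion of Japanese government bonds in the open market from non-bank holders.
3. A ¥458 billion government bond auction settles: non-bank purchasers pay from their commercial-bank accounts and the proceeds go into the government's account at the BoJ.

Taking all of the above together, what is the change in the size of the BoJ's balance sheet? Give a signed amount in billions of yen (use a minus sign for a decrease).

+¥423.5 billion

BoJ balance sheet:
  Assets:      Securities +¥423.5B
  Liabilities: Bank reserves −¥34.5B, Government deposits +¥458B
Commercial banking system:
  Assets:      Reserves at CB −¥34.5B, Securities −¥199.5B
  Liabilities: Checkable deposits −¥234B
Change in total BoJ assets = +¥423.5 billion.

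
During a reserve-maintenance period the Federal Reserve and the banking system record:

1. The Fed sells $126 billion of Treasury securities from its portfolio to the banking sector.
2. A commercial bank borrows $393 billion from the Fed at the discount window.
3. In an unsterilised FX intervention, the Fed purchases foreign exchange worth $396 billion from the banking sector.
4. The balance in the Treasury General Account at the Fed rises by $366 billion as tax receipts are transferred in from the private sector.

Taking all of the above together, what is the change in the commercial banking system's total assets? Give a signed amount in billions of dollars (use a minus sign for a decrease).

+$27 billion

OMO sale (to banks) $126 billion: just an asset swap on bank balance sheets → 0.
Discount-window loan $393 billion: bank balance sheets expand → +$393B.
FX purchase $396 billion: just an asset swap on bank balance sheets → 0.
Government account inflow $366 billion: bank balance sheets shrink → −$366B.
Net: 0 + 393 + 0 − 366 = +$27 billion.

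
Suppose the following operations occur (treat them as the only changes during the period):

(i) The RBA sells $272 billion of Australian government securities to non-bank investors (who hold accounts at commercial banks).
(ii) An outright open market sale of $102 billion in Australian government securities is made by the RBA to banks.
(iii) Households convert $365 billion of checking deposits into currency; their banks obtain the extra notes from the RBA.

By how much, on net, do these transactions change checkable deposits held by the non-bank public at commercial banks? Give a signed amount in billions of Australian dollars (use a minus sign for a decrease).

Asset sale (to non-banks) $272 billion: non-bank counterparties' bank balances fall → −$272B.
OMO sale (to banks) $102 billion: the counterparty is a bank, so public deposits are unchanged → 0.
Currency withdrawal $365 billion: non-bank counterparties' bank balances fall → −$365B.
Net: −272 + 0 − 365 = -$637 billion.

-$637 billion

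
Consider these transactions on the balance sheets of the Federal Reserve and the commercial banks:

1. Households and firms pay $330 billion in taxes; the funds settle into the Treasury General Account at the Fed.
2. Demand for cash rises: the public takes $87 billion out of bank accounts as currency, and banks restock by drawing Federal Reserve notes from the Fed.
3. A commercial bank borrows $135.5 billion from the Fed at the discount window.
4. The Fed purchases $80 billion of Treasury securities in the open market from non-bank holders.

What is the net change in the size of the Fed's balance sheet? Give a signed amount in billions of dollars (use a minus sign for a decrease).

Government account inflow $330 billion: only the composition of liabilities changes → 0.
Currency withdrawal $87 billion: only the composition of liabilities changes → 0.
Discount-window loan $135.5 billion: a Fed asset is acquired → +$135.5B.
Asset purchase (from non-banks) $80 billion: a Fed asset is acquired → +$80B.
Net: 0 + 0 + 135.5 + 80 = +$215.5 billion.

+$215.5 billion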